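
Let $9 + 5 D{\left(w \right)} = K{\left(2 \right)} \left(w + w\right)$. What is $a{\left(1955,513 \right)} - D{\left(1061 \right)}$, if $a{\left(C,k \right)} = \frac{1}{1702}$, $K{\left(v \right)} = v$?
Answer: $- \frac{1441593}{1702} \approx -847.0$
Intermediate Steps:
$D{\left(w \right)} = - \frac{9}{5} + \frac{4 w}{5}$ ($D{\left(w \right)} = - \frac{9}{5} + \frac{2 \left(w + w\right)}{5} = - \frac{9}{5} + \frac{2 \cdot 2 w}{5} = - \frac{9}{5} + \frac{4 w}{5}$)
$a{\left(C,k \right)} = \frac{1}{1702}$
$a{\left(1955,513 \right)} - D{\left(1061 \right)} = \frac{1}{1702} - \left(- \frac{9}{5} + \frac{4}{5} \cdot 1061\right) = \frac{1}{1702} - \left(- \frac{9}{5} + \frac{4244}{5}\right) = \frac{1}{1702} - 847 = - \frac{1441593}{1702}$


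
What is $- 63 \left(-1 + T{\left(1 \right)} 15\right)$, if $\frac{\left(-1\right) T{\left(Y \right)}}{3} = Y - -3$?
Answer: $11403$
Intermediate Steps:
$T{\left(Y \right)} = -9 - 3 Y$ ($T{\left(Y \right)} = - 3 \left(Y - -3\right) = - 3 \left(Y + 3\right) = - 3 \left(3 + Y\right) = -9 - 3 Y$)
$- 63 \left(-1 + T{\left(1 \right)} 15\right) = - 63 \left(-1 + \left(-9 - 3\right) 15\right) = - 63 \left(-1 - 180\right) = \left(-63\right) \left(-181\right) = 11403$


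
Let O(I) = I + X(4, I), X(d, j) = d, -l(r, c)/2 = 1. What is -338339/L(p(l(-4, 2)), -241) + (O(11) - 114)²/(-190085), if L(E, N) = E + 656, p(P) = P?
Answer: -64319578669/124315590 ≈ -517.39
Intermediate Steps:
l(r, c) = -2 (l(r, c) = -2*1 = -2)
L(E, N) = 656 + E
O(I) = 4 + I (O(I) = I + 4 = 4 + I)
-338339/L(p(l(-4, 2)), -241) + (O(11) - 114)²/(-190085) = -338339/(656 - 2) + ((4 + 11) - 114)²/(-190085) = -338339/654 + (15 - 114)²*(-1/190085) = -338339*1/654 + (-99)²*(-1/190085) = -338339/654 + 9801*(-1/190085) = -338339/654 - 9801/190085 = -64319578669/124315590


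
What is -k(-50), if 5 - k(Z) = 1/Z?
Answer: -251/50 ≈ -5.0200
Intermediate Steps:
k(Z) = 5 - 1/Z
-k(-50) = -(5 - 1/(-50)) = -(5 - 1*(-1/50)) = -(5 + 1/50) = -1*251/50 = -251/50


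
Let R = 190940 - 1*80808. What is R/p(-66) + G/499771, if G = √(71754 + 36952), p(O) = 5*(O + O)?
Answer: -2503/15 + √108706/499771 ≈ -166.87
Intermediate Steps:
R = 110132 (R = 190940 - 80808 = 110132)
p(O) = 10*O (p(O) = 5*(2*O) = 10*O)
G = √108706 ≈ 329.71
R/p(-66) + G/499771 = 110132/((10*(-66))) + √108706/499771 = 110132/(-660) + √108706*(1/499771) = 110132*(-1/660) + √108706/499771 = -2503/15 + √108706/499771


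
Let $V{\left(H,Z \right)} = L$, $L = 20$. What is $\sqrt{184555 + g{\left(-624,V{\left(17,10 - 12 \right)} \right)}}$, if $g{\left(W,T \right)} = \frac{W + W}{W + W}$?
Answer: $2 \sqrt{46139} \approx 429.6$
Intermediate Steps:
$V{\left(H,Z \right)} = 20$
$g{\left(W,T \right)} = 1$ ($g{\left(W,T \right)} = \frac{2 W}{2 W} = 2 W \frac{1}{2 W} = 1$)
$\sqrt{184555 + g{\left(-624,V{\left(17,10 - 12 \right)} \right)}} = \sqrt{184555 + 1} = \sqrt{184556} = 2 \sqrt{46139}$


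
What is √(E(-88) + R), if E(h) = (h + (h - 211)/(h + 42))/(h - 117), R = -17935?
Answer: I*√3014806670/410 ≈ 133.92*I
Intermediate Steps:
E(h) = (h + (-211 + h)/(42 + h))/(-117 + h)
√(E(-88) + R) = √((211 - 1*(-88)² - 43*(-88))/(4914 - 1*(-88)² + 75*(-88)) - 17935) = √((211 - 1*7744 + 3784)/(4914 - 1*7744 - 6600) - 17935) = √((211 - 7744 + 3784)/(4914 - 7744 - 6600) - 17935) = √(-3749/(-9430) - 17935) = √(-1/9430*(-3749) - 17935) = √(163/410 - 17935) = √(-7353187/410) = I*√3014806670/410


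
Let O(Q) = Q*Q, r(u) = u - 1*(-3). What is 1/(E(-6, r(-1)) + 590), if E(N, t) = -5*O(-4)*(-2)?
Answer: 1/750 ≈ 0.0013333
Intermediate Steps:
r(u) = 3 + u (r(u) = u + 3 = 3 + u)
O(Q) = Q²
E(N, t) = 160 (E(N, t) = -5*(-4)²*(-2) = -5*16*(-2) = -80*(-2) = 160)
1/(E(-6, r(-1)) + 590) = 1/(160 + 590) = 1/750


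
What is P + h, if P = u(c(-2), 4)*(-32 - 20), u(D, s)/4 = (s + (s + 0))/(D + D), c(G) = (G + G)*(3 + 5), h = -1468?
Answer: -1442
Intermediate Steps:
c(G) = 16*G (c(G) = (2*G)*8 = 16*G)
u(D, s) = 4*s/D (u(D, s) = 4*((s + (s + 0))/(D + D)) = 4*((s + s)/((2*D))) = 4*((2*s)*(1/(2*D))) = 4*(s/D) = 4*s/D)
P = 26 (P = (4*4/(16*(-2)))*(-32 - 20) = (4*4/(-32))*(-52) = (4*4*(-1/32))*(-52) = -1/2*(-52) = 26)
P + h = 26 - 1468 = -1442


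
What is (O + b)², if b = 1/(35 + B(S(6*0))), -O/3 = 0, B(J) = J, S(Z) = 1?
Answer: 1/1296 ≈ 0.00077160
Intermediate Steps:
O = 0 (O = -3*0 = 0)
b = 1/36 (b = 1/(35 + 1) = 1/36 ≈ 0.027778)
(O + b)² = (0 + 1/36)² = (1/36)² = 1/1296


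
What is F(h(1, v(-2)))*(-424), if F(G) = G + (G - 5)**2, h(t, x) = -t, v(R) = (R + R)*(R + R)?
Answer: -14840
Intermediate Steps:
v(R) = 4*R**2 (v(R) = (2*R)*(2*R) = 4*R**2)
F(G) = G + (-5 + G)**2
F(h(1, v(-2)))*(-424) = (-1*1 + (-5 - 1*1)**2)*(-424) = (-1 + (-5 - 1)**2)*(-424) = (-1 + (-6)**2)*(-424) = (-1 + 36)*(-424) = 35*(-424) = -14840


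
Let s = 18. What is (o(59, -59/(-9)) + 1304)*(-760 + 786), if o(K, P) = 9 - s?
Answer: 33670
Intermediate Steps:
o(K, P) = -9 (o(K, P) = 9 - 1*18 = 9 - 18 = -9)
(o(59, -59/(-9)) + 1304)*(-760 + 786) = (-9 + 1304)*(-760 + 786) = 1295*26 = 33670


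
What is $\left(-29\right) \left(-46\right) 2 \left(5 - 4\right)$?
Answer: $2668$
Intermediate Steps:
$\left(-29\right) \left(-46\right) 2 \left(5 - 4\right) = 1334 \cdot 2 \cdot 1 = 1334 \cdot 2 = 2668$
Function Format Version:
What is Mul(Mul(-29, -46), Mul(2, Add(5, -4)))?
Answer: 2668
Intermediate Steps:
Mul(Mul(-29, -46), Mul(2, Add(5, -4))) = Mul(1334, Mul(2, 1)) = Mul(1334, 2) = 2668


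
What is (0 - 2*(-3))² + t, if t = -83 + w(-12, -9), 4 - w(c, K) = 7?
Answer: -50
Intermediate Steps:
w(c, K) = -3 (w(c, K) = 4 - 1*7 = 4 - 7 = -3)
t = -86 (t = -83 - 3 = -86)
(0 - 2*(-3))² + t = (0 - 2*(-3))² - 86 = (0 + 6)² - 86 = 6² - 86 = 36 - 86 = -50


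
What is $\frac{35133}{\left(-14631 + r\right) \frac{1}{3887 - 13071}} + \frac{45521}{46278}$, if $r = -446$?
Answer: $\frac{14932813921333}{697733406} \approx 21402.0$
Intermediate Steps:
$\frac{35133}{\left(-14631 + r\right) \frac{1}{3887 - 13071}} + \frac{45521}{46278} = \frac{35133}{\left(-14631 - 446\right) \frac{1}{3887 - 13071}} + \frac{45521}{46278} = \frac{35133}{\left(-15077\right) \frac{1}{-9184}} + 45521 \cdot \frac{1}{46278} = \frac{35133}{\left(-15077\right) \left(- \frac{1}{9184}\right)} + \frac{45521}{46278} = \frac{35133}{\frac{15077}{9184}} + \frac{45521}{46278} = 35133 \cdot \frac{9184}{15077} + \frac{45521}{46278} = \frac{322661472}{15077} + \frac{45521}{46278} = \frac{14932813921333}{697733406}$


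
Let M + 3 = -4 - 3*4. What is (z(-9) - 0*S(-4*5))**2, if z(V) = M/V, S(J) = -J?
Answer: 361/81 ≈ 4.4568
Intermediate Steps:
M = -19 (M = -3 + (-4 - 3*4) = -3 + (-4 - 12) = -3 - 16 = -19)
z(V) = -19/V
(z(-9) - 0*S(-4*5))**2 = (-19/(-9) - 0*(-(-4)*5))**2 = (-19*(-1/9) - 0*(-1*(-20)))**2 = (19/9 - 0*20)**2 = (19/9 - 1*0)**2 = (19/9 + 0)**2 = (19/9)**2 = 361/81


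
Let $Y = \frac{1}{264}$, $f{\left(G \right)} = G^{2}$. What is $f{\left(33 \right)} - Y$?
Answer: $\frac{287495}{264} \approx 1089.0$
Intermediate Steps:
$Y = \frac{1}{264} \approx 0.0037879$
$f{\left(33 \right)} - Y = 33^{2} - \frac{1}{264} = 1089 - \frac{1}{264} = \frac{287495}{264}$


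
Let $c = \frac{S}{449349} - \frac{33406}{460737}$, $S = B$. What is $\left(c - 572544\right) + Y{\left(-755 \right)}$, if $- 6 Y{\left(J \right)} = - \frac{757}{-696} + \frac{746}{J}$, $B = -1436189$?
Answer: $- \frac{4613926290820291893307}{8058594302424240} \approx -5.7255 \cdot 10^{5}$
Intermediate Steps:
$S = -1436189$
$Y{\left(J \right)} = - \frac{757}{4176} - \frac{373}{3 J}$ ($Y{\left(J \right)} = - \frac{- \frac{757}{-696} + \frac{746}{J}}{6} = - \frac{\left(-757\right) \left(- \frac{1}{696}\right) + \frac{746}{J}}{6} = - \frac{\frac{757}{696} + \frac{746}{J}}{6} = - \frac{757}{4176} - \frac{373}{3 J}$)
$c = - \frac{225572121329}{69010570071}$ ($c = - \frac{1436189}{449349} - \frac{33406}{460737} = - \frac{225572121329}{69010570071} \approx -3.2687$)
$\left(c - 572544\right) + Y{\left(-755 \right)} = \left(- \frac{225572121329}{69010570071} - 572544\right) + \frac{-519216 - -571535}{4176 \left(-755\right)} = - \frac{39511813402851953}{69010570071} + \frac{1}{4176} \left(- \frac{1}{755}\right) \left(-519216 + 571535\right) = - \frac{39511813402851953}{69010570071} + \frac{1}{4176} \left(- \frac{1}{755}\right) 52319 = - \frac{39511813402851953}{69010570071} - \frac{52319}{3152880} = - \frac{4613926290820291893307}{8058594302424240}$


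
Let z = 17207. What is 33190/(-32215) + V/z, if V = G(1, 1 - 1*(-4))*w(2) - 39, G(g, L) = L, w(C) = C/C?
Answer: -114439128/110864701 ≈ -1.0322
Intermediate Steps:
w(C) = 1
V = -34 (V = (1 - 1*(-4))*1 - 39 = (1 + 4)*1 - 39 = 5*1 - 39 = 5 - 39 = -34)
33190/(-32215) + V/z = 33190/(-32215) - 34/17207 = 33190*(-1/32215) - 34*1/17207 = -6638/6443 - 34/17207 = -114439128/110864701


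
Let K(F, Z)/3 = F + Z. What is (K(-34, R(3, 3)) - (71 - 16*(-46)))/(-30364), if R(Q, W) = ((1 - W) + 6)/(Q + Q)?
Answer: 907/30364 ≈ 0.029871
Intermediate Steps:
R(Q, W) = (7 - W)/(2*Q) (R(Q, W) = (7 - W)/((2*Q)) = (7 - W)*(1/(2*Q)) = (7 - W)/(2*Q))
K(F, Z) = 3*F + 3*Z (K(F, Z) = 3*(F + Z) = 3*F + 3*Z)
(K(-34, R(3, 3)) - (71 - 16*(-46)))/(-30364) = ((3*(-34) + 3*((½)*(7 - 1*3)/3)) - (71 - 16*(-46)))/(-30364) = ((-102 + 3*((½)*(⅓)*(7 - 3))) - (71 + 736))*(-1/30364) = ((-102 + 3*((½)*(⅓)*4)) - 1*807)*(-1/30364) = ((-102 + 3*(⅔)) - 807)*(-1/30364) = ((-102 + 2) - 807)*(-1/30364) = (-100 - 807)*(-1/30364) = -907*(-1/30364) = 907/30364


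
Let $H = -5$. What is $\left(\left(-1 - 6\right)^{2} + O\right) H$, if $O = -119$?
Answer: $350$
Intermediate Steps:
$\left(\left(-1 - 6\right)^{2} + O\right) H = \left(\left(-1 - 6\right)^{2} - 119\right) \left(-5\right) = \left(\left(-7\right)^{2} - 119\right) \left(-5\right) = \left(49 - 119\right) \left(-5\right) = \left(-70\right) \left(-5\right) = 350$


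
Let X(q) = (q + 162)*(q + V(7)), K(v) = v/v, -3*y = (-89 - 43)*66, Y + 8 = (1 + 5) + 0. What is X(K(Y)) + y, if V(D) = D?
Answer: 4208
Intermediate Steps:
Y = -2 (Y = -8 + ((1 + 5) + 0) = -8 + (6 + 0) = -8 + 6 = -2)
y = 2904 (y = -(-89 - 43)*66/3 = -(-44)*66 = -⅓*(-8712) = 2904)
K(v) = 1
X(q) = (7 + q)*(162 + q) (X(q) = (q + 162)*(q + 7) = (162 + q)*(7 + q) = (7 + q)*(162 + q))
X(K(Y)) + y = (1134 + 1² + 169*1) + 2904 = (1134 + 1 + 169) + 2904 = 1304 + 2904 = 4208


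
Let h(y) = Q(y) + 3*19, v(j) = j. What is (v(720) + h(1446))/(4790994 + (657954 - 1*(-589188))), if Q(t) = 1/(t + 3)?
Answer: 562937/4374629532 ≈ 0.00012868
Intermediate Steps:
Q(t) = 1/(3 + t)
h(y) = 57 + 1/(3 + y) (h(y) = 1/(3 + y) + 3*19 = 1/(3 + y) + 57 = 57 + 1/(3 + y))
(v(720) + h(1446))/(4790994 + (657954 - 1*(-589188))) = (720 + (172 + 57*1446)/(3 + 1446))/(4790994 + (657954 - 1*(-589188))) = (720 + (172 + 82422)/1449)/(4790994 + (657954 + 589188)) = (720 + (1/1449)*82594)/(4790994 + 1247142) = (720 + 82594/1449)/6038136 = (1125874/1449)*(1/6038136) = 562937/4374629532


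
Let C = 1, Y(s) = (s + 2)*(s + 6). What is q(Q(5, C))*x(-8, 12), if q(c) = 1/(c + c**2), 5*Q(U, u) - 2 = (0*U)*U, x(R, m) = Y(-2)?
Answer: 0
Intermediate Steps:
Y(s) = (2 + s)*(6 + s)
x(R, m) = 0 (x(R, m) = 12 + (-2)**2 + 8*(-2) = 12 + 4 - 16 = 0)
Q(U, u) = 2/5 (Q(U, u) = 2/5 + ((0*U)*U)/5 = 2/5 + (0*U)/5 = 2/5 + (1/5)*0 = 2/5 + 0 = 2/5)
q(Q(5, C))*x(-8, 12) = (1/((2/5)*(1 + 2/5)))*0 = (5/(2*(7/5)))*0 = ((5/2)*(5/7))*0 = (25/14)*0 = 0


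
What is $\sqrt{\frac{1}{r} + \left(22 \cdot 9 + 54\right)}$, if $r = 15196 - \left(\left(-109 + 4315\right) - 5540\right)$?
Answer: $\frac{\sqrt{68856723330}}{16530} \approx 15.875$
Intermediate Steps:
$r = 16530$ ($r = 15196 - \left(4206 - 5540\right) = 15196 - -1334 = 15196 + 1334 = 16530$)
$\sqrt{\frac{1}{r} + \left(22 \cdot 9 + 54\right)} = \sqrt{\frac{1}{16530} + \left(22 \cdot 9 + 54\right)} = \sqrt{\frac{1}{16530} + \left(198 + 54\right)} = \sqrt{\frac{1}{16530} + 252} = \sqrt{\frac{4165561}{16530}} = \frac{\sqrt{68856723330}}{16530}$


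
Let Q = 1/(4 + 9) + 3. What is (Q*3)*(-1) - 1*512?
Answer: -6776/13 ≈ -521.23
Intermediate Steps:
Q = 40/13 (Q = 1/13 + 3 = 40/13 ≈ 3.0769)
(Q*3)*(-1) - 1*512 = ((40/13)*3)*(-1) - 1*512 = (120/13)*(-1) - 512 = -120/13 - 512 = -6776/13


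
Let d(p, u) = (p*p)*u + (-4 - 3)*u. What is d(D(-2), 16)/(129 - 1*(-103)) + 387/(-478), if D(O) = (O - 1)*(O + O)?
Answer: 119749/13862 ≈ 8.6387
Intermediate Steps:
D(O) = 2*O*(-1 + O) (D(O) = (-1 + O)*(2*O) = 2*O*(-1 + O))
d(p, u) = -7*u + u*p² (d(p, u) = p²*u - 7*u = u*p² - 7*u = -7*u + u*p²)
d(D(-2), 16)/(129 - 1*(-103)) + 387/(-478) = (16*(-7 + (2*(-2)*(-1 - 2))²))/(129 - 1*(-103)) + 387/(-478) = (16*(-7 + (2*(-2)*(-3))²))/(129 + 103) + 387*(-1/478) = (16*(-7 + 12²))/232 - 387/478 = (16*(-7 + 144))*(1/232) - 387/478 = (16*137)*(1/232) - 387/478 = 2192*(1/232) - 387/478 = 274/29 - 387/478 = 119749/13862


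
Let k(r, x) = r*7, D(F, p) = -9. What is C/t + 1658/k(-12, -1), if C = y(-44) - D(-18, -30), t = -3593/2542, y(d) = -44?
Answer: 758143/150906 ≈ 5.0239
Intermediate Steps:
k(r, x) = 7*r
t = -3593/2542 (t = -3593*1/2542 = -3593/2542 ≈ -1.4135)
C = -35 (C = -44 - 1*(-9) = -44 + 9 = -35)
C/t + 1658/k(-12, -1) = -35/(-3593/2542) + 1658/((7*(-12))) = -35*(-2542/3593) + 1658/(-84) = 88970/3593 + 1658*(-1/84) = 88970/3593 - 829/42 = 758143/150906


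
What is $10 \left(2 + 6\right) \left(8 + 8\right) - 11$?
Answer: $1269$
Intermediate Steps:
$10 \left(2 + 6\right) \left(8 + 8\right) - 11 = 10 \cdot 8 \cdot 16 - 11 = 10 \cdot 128 - 11 = 1280 - 11 = 1269$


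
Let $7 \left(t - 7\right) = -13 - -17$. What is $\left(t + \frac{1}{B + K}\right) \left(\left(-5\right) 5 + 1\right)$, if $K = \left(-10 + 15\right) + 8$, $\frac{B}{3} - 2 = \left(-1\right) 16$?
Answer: $- \frac{36720}{203} \approx -180.89$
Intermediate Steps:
$t = \frac{53}{7}$ ($t = 7 + \frac{-13 - -17}{7} = 7 + \frac{-13 + 17}{7} = 7 + \frac{1}{7} \cdot 4 = 7 + \frac{4}{7} = \frac{53}{7} \approx 7.5714$)
$B = -42$ ($B = 6 + 3 \left(\left(-1\right) 16\right) = 6 + 3 \left(-16\right) = 6 - 48 = -42$)
$K = 13$ ($K = 5 + 8 = 13$)
$\left(t + \frac{1}{B + K}\right) \left(\left(-5\right) 5 + 1\right) = \left(\frac{53}{7} + \frac{1}{-42 + 13}\right) \left(\left(-5\right) 5 + 1\right) = \left(\frac{53}{7} + \frac{1}{-29}\right) \left(-25 + 1\right) = \left(\frac{53}{7} - \frac{1}{29}\right) \left(-24\right) = \frac{1530}{203} \left(-24\right) = - \frac{36720}{203}$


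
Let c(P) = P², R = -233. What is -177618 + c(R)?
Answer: -123329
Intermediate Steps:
-177618 + c(R) = -177618 + (-233)² = -177618 + 54289 = -123329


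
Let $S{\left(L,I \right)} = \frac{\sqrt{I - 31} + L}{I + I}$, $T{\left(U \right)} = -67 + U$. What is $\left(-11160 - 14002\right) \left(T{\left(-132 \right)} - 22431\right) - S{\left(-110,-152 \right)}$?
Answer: $\frac{86551241065}{152} + \frac{i \sqrt{183}}{304} \approx 5.6942 \cdot 10^{8} + 0.044499 i$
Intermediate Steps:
$S{\left(L,I \right)} = \frac{L + \sqrt{-31 + I}}{2 I}$ ($S{\left(L,I \right)} = \frac{\sqrt{-31 + I} + L}{2 I} = \left(L + \sqrt{-31 + I}\right) \frac{1}{2 I} = \frac{L + \sqrt{-31 + I}}{2 I}$)
$\left(-11160 - 14002\right) \left(T{\left(-132 \right)} - 22431\right) - S{\left(-110,-152 \right)} = \left(-11160 - 14002\right) \left(\left(-67 - 132\right) - 22431\right) - \frac{-110 + \sqrt{-31 - 152}}{2 \left(-152\right)} = - 25162 \left(-199 - 22431\right) - \frac{1}{2} \left(- \frac{1}{152}\right) \left(-110 + \sqrt{-183}\right) = \left(-25162\right) \left(-22630\right) - \frac{1}{2} \left(- \frac{1}{152}\right) \left(-110 + i \sqrt{183}\right) = 569416060 - \left(\frac{55}{152} - \frac{i \sqrt{183}}{304}\right) = \frac{86551241065}{152} + \frac{i \sqrt{183}}{304}$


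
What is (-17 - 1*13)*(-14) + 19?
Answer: 439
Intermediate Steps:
(-17 - 1*13)*(-14) + 19 = (-17 - 13)*(-14) + 19 = -30*(-14) + 19 = 420 + 19 = 439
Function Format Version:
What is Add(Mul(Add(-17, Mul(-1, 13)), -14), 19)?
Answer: 439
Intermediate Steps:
Add(Mul(Add(-17, Mul(-1, 13)), -14), 19) = Add(Mul(Add(-17, -13), -14), 19) = Add(Mul(-30, -14), 19) = Add(420, 19) = 439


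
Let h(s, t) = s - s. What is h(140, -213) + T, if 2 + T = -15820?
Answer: -15822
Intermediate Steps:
h(s, t) = 0
T = -15822 (T = -2 - 15820 = -15822)
h(140, -213) + T = 0 - 15822 = -15822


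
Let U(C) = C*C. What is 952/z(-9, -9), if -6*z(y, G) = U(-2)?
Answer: -1428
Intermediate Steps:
U(C) = C**2
z(y, G) = -2/3 (z(y, G) = -1/6*(-2)**2 = -1/6*4 = -2/3)
952/z(-9, -9) = 952/(-2/3) = 952*(-3/2) = -1428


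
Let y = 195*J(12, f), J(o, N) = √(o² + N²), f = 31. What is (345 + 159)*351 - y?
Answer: 176904 - 195*√1105 ≈ 1.7042e+5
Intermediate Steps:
J(o, N) = √(N² + o²)
y = 195*√1105 (y = 195*√(31² + 12²) = 195*√(961 + 144) = 195*√1105 ≈ 6482.1)
(345 + 159)*351 - y = (345 + 159)*351 - 195*√1105 = 504*351 - 195*√1105 = 176904 - 195*√1105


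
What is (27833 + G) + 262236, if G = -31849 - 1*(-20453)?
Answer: 278673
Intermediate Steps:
G = -11396 (G = -31849 + 20453 = -11396)
(27833 + G) + 262236 = (27833 - 11396) + 262236 = 16437 + 262236 = 278673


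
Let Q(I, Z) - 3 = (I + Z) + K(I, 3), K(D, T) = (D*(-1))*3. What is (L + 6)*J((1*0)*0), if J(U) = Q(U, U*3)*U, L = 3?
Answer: 0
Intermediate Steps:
K(D, T) = -3*D (K(D, T) = -D*3 = -3*D)
Q(I, Z) = 3 + Z - 2*I (Q(I, Z) = 3 + ((I + Z) - 3*I) = 3 + (Z - 2*I) = 3 + Z - 2*I)
J(U) = U*(3 + U) (J(U) = (3 + U*3 - 2*U)*U = (3 + 3*U - 2*U)*U = (3 + U)*U = U*(3 + U))
(L + 6)*J((1*0)*0) = (3 + 6)*(((1*0)*0)*(3 + (1*0)*0)) = 9*((0*0)*(3 + 0*0)) = 9*(0*(3 + 0)) = 9*(0*3) = 9*0 = 0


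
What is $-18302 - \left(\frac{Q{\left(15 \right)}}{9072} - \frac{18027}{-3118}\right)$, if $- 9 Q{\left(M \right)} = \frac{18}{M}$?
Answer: $- \frac{1941986213701}{106074360} \approx -18308.0$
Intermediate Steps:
$Q{\left(M \right)} = - \frac{2}{M}$ ($Q{\left(M \right)} = - \frac{18 \frac{1}{M}}{9} = - \frac{2}{M}$)
$-18302 - \left(\frac{Q{\left(15 \right)}}{9072} - \frac{18027}{-3118}\right) = -18302 - \left(\frac{\left(-2\right) \frac{1}{15}}{9072} - \frac{18027}{-3118}\right) = -18302 - \left(\left(-2\right) \frac{1}{15} \cdot \frac{1}{9072} - - \frac{18027}{3118}\right) = -18302 - \left(\left(- \frac{2}{15}\right) \frac{1}{9072} + \frac{18027}{3118}\right) = -18302 - \left(- \frac{1}{68040} + \frac{18027}{3118}\right) = -18302 - \frac{613276981}{106074360} = - \frac{1941986213701}{106074360}$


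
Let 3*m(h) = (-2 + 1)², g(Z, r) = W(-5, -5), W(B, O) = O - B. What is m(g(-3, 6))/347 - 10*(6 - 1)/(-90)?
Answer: 1738/3123 ≈ 0.55652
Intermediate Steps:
g(Z, r) = 0 (g(Z, r) = -5 - 1*(-5) = -5 + 5 = 0)
m(h) = ⅓ (m(h) = (-2 + 1)²/3 = (⅓)*(-1)² = (⅓)*1 = ⅓)
m(g(-3, 6))/347 - 10*(6 - 1)/(-90) = (⅓)/347 - 10*(6 - 1)/(-90) = (⅓)*(1/347) - 10*5*(-1/90) = 1/1041 - 50*(-1/90) = 1/1041 + 5/9 = 1738/3123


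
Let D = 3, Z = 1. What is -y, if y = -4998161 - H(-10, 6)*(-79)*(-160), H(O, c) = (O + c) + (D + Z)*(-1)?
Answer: 4897041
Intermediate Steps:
H(O, c) = -4 + O + c (H(O, c) = (O + c) + (3 + 1)*(-1) = (O + c) + 4*(-1) = (O + c) - 4 = -4 + O + c)
y = -4897041 (y = -4998161 - (-4 - 10 + 6)*(-79)*(-160) = -4998161 - (-8*(-79))*(-160) = -4998161 - 632*(-160) = -4998161 - 1*(-101120) = -4998161 + 101120 = -4897041)
-y = -1*(-4897041) = 4897041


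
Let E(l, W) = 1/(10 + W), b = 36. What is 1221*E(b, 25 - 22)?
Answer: 1221/13 ≈ 93.923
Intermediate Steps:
1221*E(b, 25 - 22) = 1221/(10 + (25 - 22)) = 1221/(10 + 3) = 1221/13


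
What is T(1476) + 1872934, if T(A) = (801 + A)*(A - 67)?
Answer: 5081227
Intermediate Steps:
T(A) = (-67 + A)*(801 + A) (T(A) = (801 + A)*(-67 + A) = (-67 + A)*(801 + A))
T(1476) + 1872934 = (-53667 + 1476**2 + 734*1476) + 1872934 = (-53667 + 2178576 + 1083384) + 1872934 = 3208293 + 1872934 = 5081227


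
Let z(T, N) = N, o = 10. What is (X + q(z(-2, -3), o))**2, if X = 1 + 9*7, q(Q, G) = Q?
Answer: 3721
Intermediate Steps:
X = 64 (X = 1 + 63 = 64)
(X + q(z(-2, -3), o))**2 = (64 - 3)**2 = 61**2 = 3721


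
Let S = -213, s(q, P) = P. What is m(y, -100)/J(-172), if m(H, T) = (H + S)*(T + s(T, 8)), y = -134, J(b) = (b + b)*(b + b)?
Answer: 7981/29584 ≈ 0.26977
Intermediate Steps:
J(b) = 4*b² (J(b) = (2*b)*(2*b) = 4*b²)
m(H, T) = (-213 + H)*(8 + T) (m(H, T) = (H - 213)*(T + 8) = (-213 + H)*(8 + T))
m(y, -100)/J(-172) = (-1704 - 213*(-100) + 8*(-134) - 134*(-100))/((4*(-172)²)) = (-1704 + 21300 - 1072 + 13400)/((4*29584)) = 31924/118336 = 31924*(1/118336) = 7981/29584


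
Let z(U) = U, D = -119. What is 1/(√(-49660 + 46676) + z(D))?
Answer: -119/17145 - 2*I*√746/17145 ≈ -0.0069408 - 0.0031861*I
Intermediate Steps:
1/(√(-49660 + 46676) + z(D)) = 1/(√(-49660 + 46676) - 119) = 1/(√(-2984) - 119) = 1/(2*I*√746 - 119) = 1/(-119 + 2*I*√746)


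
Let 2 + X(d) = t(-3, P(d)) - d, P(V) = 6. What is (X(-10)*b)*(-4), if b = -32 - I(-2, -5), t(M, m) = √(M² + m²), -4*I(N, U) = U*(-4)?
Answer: 864 + 324*√5 ≈ 1588.5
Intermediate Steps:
I(N, U) = U (I(N, U) = -U*(-4)/4 = -(-1)*U = U)
b = -27 (b = -32 - 1*(-5) = -32 + 5 = -27)
X(d) = -2 - d + 3*√5 (X(d) = -2 + (√((-3)² + 6²) - d) = -2 + (√(9 + 36) - d) = -2 + (√45 - d) = -2 + (3*√5 - d) = -2 + (-d + 3*√5) = -2 - d + 3*√5)
(X(-10)*b)*(-4) = ((-2 - 1*(-10) + 3*√5)*(-27))*(-4) = ((-2 + 10 + 3*√5)*(-27))*(-4) = ((8 + 3*√5)*(-27))*(-4) = (-216 - 81*√5)*(-4) = 864 + 324*√5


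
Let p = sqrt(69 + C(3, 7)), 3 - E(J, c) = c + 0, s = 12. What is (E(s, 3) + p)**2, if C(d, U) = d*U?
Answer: 90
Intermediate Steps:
C(d, U) = U*d
E(J, c) = 3 - c (E(J, c) = 3 - (c + 0) = 3 - c)
p = 3*sqrt(10) (p = sqrt(69 + 7*3) = sqrt(69 + 21) = sqrt(90) = 3*sqrt(10) ≈ 9.4868)
(E(s, 3) + p)**2 = ((3 - 1*3) + 3*sqrt(10))**2 = ((3 - 3) + 3*sqrt(10))**2 = (0 + 3*sqrt(10))**2 = (3*sqrt(10))**2 = 90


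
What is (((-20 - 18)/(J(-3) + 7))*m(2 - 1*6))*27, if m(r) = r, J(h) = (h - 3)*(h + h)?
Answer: 4104/43 ≈ 95.442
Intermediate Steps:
J(h) = 2*h*(-3 + h) (J(h) = (-3 + h)*(2*h) = 2*h*(-3 + h))
(((-20 - 18)/(J(-3) + 7))*m(2 - 1*6))*27 = (((-20 - 18)/(2*(-3)*(-3 - 3) + 7))*(2 - 1*6))*27 = ((-38/(2*(-3)*(-6) + 7))*(2 - 6))*27 = (-38/(36 + 7)*(-4))*27 = (-38/43*(-4))*27 = (-38*1/43*(-4))*27 = -38/43*(-4)*27 = (152/43)*27 = 4104/43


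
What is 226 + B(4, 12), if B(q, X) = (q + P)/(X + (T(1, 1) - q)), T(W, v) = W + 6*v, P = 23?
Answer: 1139/5 ≈ 227.80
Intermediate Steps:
B(q, X) = (23 + q)/(7 + X - q) (B(q, X) = (q + 23)/(X + ((1 + 6*1) - q)) = (23 + q)/(X + ((1 + 6) - q)) = (23 + q)/(X + (7 - q)) = (23 + q)/(7 + X - q))
226 + B(4, 12) = 226 + (23 + 4)/(7 + 12 - 1*4) = 226 + 27/(7 + 12 - 4) = 226 + 27/15 = 226 + (1/15)*27 = 226 + 9/5 = 1139/5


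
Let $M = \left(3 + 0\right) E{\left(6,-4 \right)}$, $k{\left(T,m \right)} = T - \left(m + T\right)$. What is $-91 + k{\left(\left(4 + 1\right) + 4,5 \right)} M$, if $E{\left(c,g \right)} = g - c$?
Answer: $59$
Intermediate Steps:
$k{\left(T,m \right)} = - m$ ($k{\left(T,m \right)} = T - \left(T + m\right) = - m$)
$M = -30$ ($M = \left(3 + 0\right) \left(-4 - 6\right) = 3 \left(-4 - 6\right) = 3 \left(-10\right) = -30$)
$-91 + k{\left(\left(4 + 1\right) + 4,5 \right)} M = -91 + \left(-1\right) 5 \left(-30\right) = -91 - -150 = -91 + 150 = 59$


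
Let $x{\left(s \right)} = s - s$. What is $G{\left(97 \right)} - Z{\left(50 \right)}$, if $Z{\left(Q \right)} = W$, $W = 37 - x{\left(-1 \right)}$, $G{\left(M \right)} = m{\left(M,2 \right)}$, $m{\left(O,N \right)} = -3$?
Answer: $-40$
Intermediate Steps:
$G{\left(M \right)} = -3$
$x{\left(s \right)} = 0$
$W = 37$ ($W = 37 - 0 = 37 + 0 = 37$)
$Z{\left(Q \right)} = 37$
$G{\left(97 \right)} - Z{\left(50 \right)} = -3 - 37 = -40$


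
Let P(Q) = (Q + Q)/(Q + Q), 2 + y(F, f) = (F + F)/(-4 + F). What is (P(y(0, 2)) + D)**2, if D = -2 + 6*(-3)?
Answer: 361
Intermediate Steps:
D = -20 (D = -2 - 18 = -20)
y(F, f) = -2 + 2*F/(-4 + F) (y(F, f) = -2 + (F + F)/(-4 + F) = -2 + (2*F)/(-4 + F) = -2 + 2*F/(-4 + F))
P(Q) = 1 (P(Q) = (2*Q)/((2*Q)) = (2*Q)*(1/(2*Q)) = 1)
(P(y(0, 2)) + D)**2 = (1 - 20)**2 = (-19)**2 = 361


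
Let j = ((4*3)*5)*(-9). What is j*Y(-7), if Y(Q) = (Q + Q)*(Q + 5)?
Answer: -15120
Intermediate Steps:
Y(Q) = 2*Q*(5 + Q) (Y(Q) = (2*Q)*(5 + Q) = 2*Q*(5 + Q))
j = -540 (j = (12*5)*(-9) = 60*(-9) = -540)
j*Y(-7) = -1080*(-7)*(5 - 7) = -1080*(-7)*(-2) = -540*28 = -15120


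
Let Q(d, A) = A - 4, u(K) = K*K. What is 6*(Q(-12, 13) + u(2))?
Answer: 78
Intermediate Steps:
u(K) = K**2
Q(d, A) = -4 + A
6*(Q(-12, 13) + u(2)) = 6*((-4 + 13) + 2**2) = 6*(9 + 4) = 6*13 = 78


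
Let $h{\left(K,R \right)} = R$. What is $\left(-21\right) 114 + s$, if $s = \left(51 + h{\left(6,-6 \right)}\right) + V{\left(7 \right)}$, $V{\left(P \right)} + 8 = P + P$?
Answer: $-2343$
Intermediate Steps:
$V{\left(P \right)} = -8 + 2 P$ ($V{\left(P \right)} = -8 + \left(P + P\right) = -8 + 2 P$)
$s = 51$ ($s = \left(51 - 6\right) + \left(-8 + 2 \cdot 7\right) = 45 + \left(-8 + 14\right) = 45 + 6 = 51$)
$\left(-21\right) 114 + s = \left(-21\right) 114 + 51 = -2394 + 51 = -2343$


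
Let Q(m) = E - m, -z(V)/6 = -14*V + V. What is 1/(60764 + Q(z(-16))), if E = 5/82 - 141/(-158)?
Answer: 3239/200859956 ≈ 1.6126e-5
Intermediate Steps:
E = 3088/3239 (E = 5*(1/82) - 141*(-1/158) = 5/82 + 141/158 = 3088/3239 ≈ 0.95338)
z(V) = 78*V (z(V) = -6*(-14*V + V) = -(-78)*V = 78*V)
Q(m) = 3088/3239 - m
1/(60764 + Q(z(-16))) = 1/(60764 + (3088/3239 - 78*(-16))) = 1/(60764 + (3088/3239 - 1*(-1248))) = 1/(60764 + (3088/3239 + 1248)) = 1/(60764 + 4045360/3239) = 1/(200859956/3239) = 3239/200859956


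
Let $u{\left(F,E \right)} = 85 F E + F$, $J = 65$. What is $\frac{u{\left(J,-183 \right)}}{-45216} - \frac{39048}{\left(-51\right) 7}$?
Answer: $\frac{354420823}{2690352} \approx 131.74$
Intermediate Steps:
$u{\left(F,E \right)} = F + 85 E F$ ($u{\left(F,E \right)} = 85 E F + F = F + 85 E F$)
$\frac{u{\left(J,-183 \right)}}{-45216} - \frac{39048}{\left(-51\right) 7} = \frac{65 \left(1 + 85 \left(-183\right)\right)}{-45216} - \frac{39048}{\left(-51\right) 7} = 65 \left(1 - 15555\right) \left(- \frac{1}{45216}\right) - \frac{39048}{-357} = 65 \left(-15554\right) \left(- \frac{1}{45216}\right) - - \frac{13016}{119} = \left(-1011010\right) \left(- \frac{1}{45216}\right) + \frac{13016}{119} = \frac{505505}{22608} + \frac{13016}{119} = \frac{354420823}{2690352}$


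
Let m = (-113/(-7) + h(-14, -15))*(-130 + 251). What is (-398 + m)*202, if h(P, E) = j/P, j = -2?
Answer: 2223616/7 ≈ 3.1766e+5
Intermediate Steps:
h(P, E) = -2/P
m = 13794/7 (m = (-113/(-7) - 2/(-14))*(-130 + 251) = (-113*(-⅐) - 2*(-1/14))*121 = (113/7 + ⅐)*121 = (114/7)*121 = 13794/7 ≈ 1970.6)
(-398 + m)*202 = (-398 + 13794/7)*202 = (11008/7)*202 = 2223616/7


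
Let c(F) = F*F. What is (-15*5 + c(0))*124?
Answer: -9300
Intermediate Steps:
c(F) = F²
(-15*5 + c(0))*124 = (-15*5 + 0²)*124 = (-75 + 0)*124 = -75*124 = -9300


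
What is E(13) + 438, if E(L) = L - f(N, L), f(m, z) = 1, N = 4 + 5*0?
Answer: 450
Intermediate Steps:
N = 4 (N = 4 + 0 = 4)
E(L) = -1 + L (E(L) = L - 1*1 = L - 1 = -1 + L)
E(13) + 438 = (-1 + 13) + 438 = 12 + 438 = 450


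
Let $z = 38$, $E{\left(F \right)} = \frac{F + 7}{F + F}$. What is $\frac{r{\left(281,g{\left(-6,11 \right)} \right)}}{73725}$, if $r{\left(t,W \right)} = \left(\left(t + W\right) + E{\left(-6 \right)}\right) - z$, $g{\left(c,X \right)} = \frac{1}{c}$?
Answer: $\frac{971}{294900} \approx 0.0032926$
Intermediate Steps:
$E{\left(F \right)} = \frac{7 + F}{2 F}$
$r{\left(t,W \right)} = - \frac{457}{12} + W + t$ ($r{\left(t,W \right)} = \left(\left(t + W\right) + \frac{7 - 6}{2 \left(-6\right)}\right) - 38 = \left(\left(W + t\right) + \frac{1}{2} \left(- \frac{1}{6}\right) 1\right) - 38 = \left(\left(W + t\right) - \frac{1}{12}\right) - 38 = \left(- \frac{1}{12} + W + t\right) - 38 = - \frac{457}{12} + W + t$)
$\frac{r{\left(281,g{\left(-6,11 \right)} \right)}}{73725} = \frac{- \frac{457}{12} + \frac{1}{-6} + 281}{73725} = \left(- \frac{457}{12} - \frac{1}{6} + 281\right) \frac{1}{73725} = \frac{971}{4} \cdot \frac{1}{73725} = \frac{971}{294900}$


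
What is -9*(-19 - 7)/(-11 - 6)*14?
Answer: -3276/17 ≈ -192.71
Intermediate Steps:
-9*(-19 - 7)/(-11 - 6)*14 = -(-234)/(-17)*14 = -(-234)*(-1)/17*14 = -9*26/17*14 = -234/17*14 = -3276/17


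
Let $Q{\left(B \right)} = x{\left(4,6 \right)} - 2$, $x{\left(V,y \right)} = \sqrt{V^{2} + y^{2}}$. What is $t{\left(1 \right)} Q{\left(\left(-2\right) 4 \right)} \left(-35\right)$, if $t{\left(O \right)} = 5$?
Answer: $350 - 350 \sqrt{13} \approx -911.94$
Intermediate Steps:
$Q{\left(B \right)} = -2 + 2 \sqrt{13}$ ($Q{\left(B \right)} = \sqrt{4^{2} + 6^{2}} - 2 = \sqrt{16 + 36} - 2 = \sqrt{52} - 2 = 2 \sqrt{13} - 2 = -2 + 2 \sqrt{13}$)
$t{\left(1 \right)} Q{\left(\left(-2\right) 4 \right)} \left(-35\right) = 5 \left(-2 + 2 \sqrt{13}\right) \left(-35\right) = \left(-10 + 10 \sqrt{13}\right) \left(-35\right) = 350 - 350 \sqrt{13}$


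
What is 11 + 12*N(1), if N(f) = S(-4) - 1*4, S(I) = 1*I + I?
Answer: -133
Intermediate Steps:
S(I) = 2*I (S(I) = I + I = 2*I)
N(f) = -12 (N(f) = 2*(-4) - 1*4 = -8 - 4 = -12)
11 + 12*N(1) = 11 + 12*(-12) = 11 - 144 = -133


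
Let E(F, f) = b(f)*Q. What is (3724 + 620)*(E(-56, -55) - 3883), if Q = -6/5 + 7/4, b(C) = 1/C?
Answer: -421694886/25 ≈ -1.6868e+7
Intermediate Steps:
Q = 11/20 (Q = -6*⅕ + 7*(¼) = -6/5 + 7/4 = 11/20 ≈ 0.55000)
E(F, f) = 11/(20*f) (E(F, f) = (11/20)/f = 11/(20*f))
(3724 + 620)*(E(-56, -55) - 3883) = (3724 + 620)*((11/20)/(-55) - 3883) = 4344*((11/20)*(-1/55) - 3883) = 4344*(-1/100 - 3883) = 4344*(-388301/100) = -421694886/25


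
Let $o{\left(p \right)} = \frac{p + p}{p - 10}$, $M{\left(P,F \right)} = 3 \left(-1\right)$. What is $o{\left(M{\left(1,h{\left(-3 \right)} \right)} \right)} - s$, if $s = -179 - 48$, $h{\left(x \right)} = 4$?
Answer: $\frac{2957}{13} \approx 227.46$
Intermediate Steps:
$M{\left(P,F \right)} = -3$
$o{\left(p \right)} = \frac{2 p}{-10 + p}$
$s = -227$
$o{\left(M{\left(1,h{\left(-3 \right)} \right)} \right)} - s = 2 \left(-3\right) \frac{1}{-10 - 3} - -227 = 2 \left(-3\right) \frac{1}{-13} + 227 = 2 \left(-3\right) \left(- \frac{1}{13}\right) + 227 = \frac{6}{13} + 227 = \frac{2957}{13}$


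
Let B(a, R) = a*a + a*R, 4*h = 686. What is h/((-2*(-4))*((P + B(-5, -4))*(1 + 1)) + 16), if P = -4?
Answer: 49/192 ≈ 0.25521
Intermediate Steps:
h = 343/2 (h = (¼)*686 = 343/2 ≈ 171.50)
B(a, R) = a² + R*a
h/((-2*(-4))*((P + B(-5, -4))*(1 + 1)) + 16) = (343/2)/((-2*(-4))*((-4 - 5*(-4 - 5))*(1 + 1)) + 16) = (343/2)/(8*((-4 - 5*(-9))*2) + 16) = (343/2)/(8*((-4 + 45)*2) + 16) = (343/2)/(8*(41*2) + 16) = (343/2)/(8*82 + 16) = (343/2)/(656 + 16) = (343/2)/672 = (1/672)*(343/2) = 49/192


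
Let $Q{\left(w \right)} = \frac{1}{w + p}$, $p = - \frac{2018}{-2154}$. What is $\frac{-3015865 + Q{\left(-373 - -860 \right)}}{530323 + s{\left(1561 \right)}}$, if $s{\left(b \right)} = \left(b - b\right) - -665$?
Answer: $- \frac{1584861183343}{279038441904} \approx -5.6797$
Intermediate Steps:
$p = \frac{1009}{1077}$ ($p = \left(-2018\right) \left(- \frac{1}{2154}\right) = \frac{1009}{1077} \approx 0.93686$)
$Q{\left(w \right)} = \frac{1}{\frac{1009}{1077} + w}$ ($Q{\left(w \right)} = \frac{1}{w + \frac{1009}{1077}} = \frac{1}{\frac{1009}{1077} + w}$)
$s{\left(b \right)} = 665$ ($s{\left(b \right)} = 0 + 665 = 665$)
$\frac{-3015865 + Q{\left(-373 - -860 \right)}}{530323 + s{\left(1561 \right)}} = \frac{-3015865 + \frac{1077}{1009 + 1077 \left(-373 - -860\right)}}{530323 + 665} = \frac{-3015865 + \frac{1077}{1009 + 1077 \left(-373 + 860\right)}}{530988} = \left(-3015865 + \frac{1077}{1009 + 1077 \cdot 487}\right) \frac{1}{530988} = \left(-3015865 + \frac{1077}{1009 + 524499}\right) \frac{1}{530988} = \left(-3015865 + \frac{1077}{525508}\right) \frac{1}{530988} = \left(- \frac{1584861183343}{525508}\right) \frac{1}{530988} = - \frac{1584861183343}{279038441904}$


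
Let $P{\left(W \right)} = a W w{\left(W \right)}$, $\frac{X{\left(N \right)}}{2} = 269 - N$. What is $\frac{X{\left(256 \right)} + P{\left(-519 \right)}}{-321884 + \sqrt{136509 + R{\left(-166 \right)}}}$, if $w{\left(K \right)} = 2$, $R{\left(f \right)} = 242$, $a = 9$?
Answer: $\frac{2998671344}{103609172705} + \frac{9316 \sqrt{136751}}{103609172705} \approx 0.028975$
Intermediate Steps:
$X{\left(N \right)} = 538 - 2 N$ ($X{\left(N \right)} = 2 \left(269 - N\right) = 538 - 2 N$)
$P{\left(W \right)} = 18 W$ ($P{\left(W \right)} = 9 W 2 = 18 W$)
$\frac{X{\left(256 \right)} + P{\left(-519 \right)}}{-321884 + \sqrt{136509 + R{\left(-166 \right)}}} = \frac{\left(538 - 512\right) + 18 \left(-519\right)}{-321884 + \sqrt{136509 + 242}} = \frac{\left(538 - 512\right) - 9342}{-321884 + \sqrt{136751}} = \frac{26 - 9342}{-321884 + \sqrt{136751}} = - \frac{9316}{-321884 + \sqrt{136751}}$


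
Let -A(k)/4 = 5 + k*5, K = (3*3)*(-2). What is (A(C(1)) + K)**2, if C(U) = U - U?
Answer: 1444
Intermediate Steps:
K = -18 (K = 9*(-2) = -18)
C(U) = 0
A(k) = -20 - 20*k (A(k) = -4*(5 + k*5) = -4*(5 + 5*k) = -20 - 20*k)
(A(C(1)) + K)**2 = ((-20 - 20*0) - 18)**2 = ((-20 + 0) - 18)**2 = (-20 - 18)**2 = (-38)**2 = 1444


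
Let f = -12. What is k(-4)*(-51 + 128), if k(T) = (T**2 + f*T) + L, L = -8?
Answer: 4312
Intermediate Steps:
k(T) = -8 + T**2 - 12*T (k(T) = (T**2 - 12*T) - 8 = -8 + T**2 - 12*T)
k(-4)*(-51 + 128) = (-8 + (-4)**2 - 12*(-4))*(-51 + 128) = (-8 + 16 + 48)*77 = 56*77 = 4312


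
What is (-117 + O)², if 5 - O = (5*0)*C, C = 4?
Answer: 12544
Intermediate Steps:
O = 5 (O = 5 - 5*0*4 = 5 - 0*4 = 5 - 1*0 = 5 + 0 = 5)
(-117 + O)² = (-117 + 5)² = (-112)² = 12544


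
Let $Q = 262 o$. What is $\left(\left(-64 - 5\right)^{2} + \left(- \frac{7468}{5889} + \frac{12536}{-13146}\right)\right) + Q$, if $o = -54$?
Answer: $- \frac{121147240685}{12902799} \approx -9389.2$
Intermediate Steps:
$Q = -14148$ ($Q = 262 \left(-54\right) = -14148$)
$\left(\left(-64 - 5\right)^{2} + \left(- \frac{7468}{5889} + \frac{12536}{-13146}\right)\right) + Q = \left(\left(-64 - 5\right)^{2} + \left(- \frac{7468}{5889} + \frac{12536}{-13146}\right)\right) - 14148 = \left(\left(-69\right)^{2} + \left(\left(-7468\right) \frac{1}{5889} + 12536 \left(- \frac{1}{13146}\right)\right)\right) - 14148 = \left(4761 - \frac{28666472}{12902799}\right) - 14148 = \frac{61401559567}{12902799} - 14148 = - \frac{121147240685}{12902799}$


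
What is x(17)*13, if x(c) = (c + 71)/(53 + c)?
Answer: 572/35 ≈ 16.343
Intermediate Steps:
x(c) = (71 + c)/(53 + c)
x(17)*13 = ((71 + 17)/(53 + 17))*13 = (88/70)*13 = ((1/70)*88)*13 = (44/35)*13 = 572/35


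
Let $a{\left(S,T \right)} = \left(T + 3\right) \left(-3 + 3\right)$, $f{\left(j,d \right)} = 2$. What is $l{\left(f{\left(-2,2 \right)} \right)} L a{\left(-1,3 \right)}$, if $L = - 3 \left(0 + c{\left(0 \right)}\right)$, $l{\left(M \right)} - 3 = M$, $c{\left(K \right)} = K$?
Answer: $0$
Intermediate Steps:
$a{\left(S,T \right)} = 0$ ($a{\left(S,T \right)} = \left(3 + T\right) 0 = 0$)
$l{\left(M \right)} = 3 + M$
$L = 0$ ($L = - 3 \left(0 + 0\right) = \left(-3\right) 0 = 0$)
$l{\left(f{\left(-2,2 \right)} \right)} L a{\left(-1,3 \right)} = \left(3 + 2\right) 0 \cdot 0 = 5 \cdot 0 \cdot 0 = 0 \cdot 0 = 0$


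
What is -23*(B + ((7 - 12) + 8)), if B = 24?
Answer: -621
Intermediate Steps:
-23*(B + ((7 - 12) + 8)) = -23*(24 + ((7 - 12) + 8)) = -23*(24 + (-5 + 8)) = -23*(24 + 3) = -23*27 = -621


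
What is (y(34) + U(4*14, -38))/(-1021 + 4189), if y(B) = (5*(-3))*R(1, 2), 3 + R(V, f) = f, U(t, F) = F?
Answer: -23/3168 ≈ -0.0072601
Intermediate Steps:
R(V, f) = -3 + f
y(B) = 15 (y(B) = (5*(-3))*(-3 + 2) = -15*(-1) = 15)
(y(34) + U(4*14, -38))/(-1021 + 4189) = (15 - 38)/(-1021 + 4189) = -23/3168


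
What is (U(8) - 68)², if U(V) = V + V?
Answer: 2704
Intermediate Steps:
U(V) = 2*V
(U(8) - 68)² = (2*8 - 68)² = (16 - 68)² = (-52)² = 2704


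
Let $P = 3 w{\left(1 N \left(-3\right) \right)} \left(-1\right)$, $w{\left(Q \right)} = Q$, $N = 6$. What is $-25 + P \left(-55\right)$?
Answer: $-2995$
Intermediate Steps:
$P = 54$ ($P = 3 \cdot 1 \cdot 6 \left(-3\right) \left(-1\right) = 3 \cdot 6 \left(-3\right) \left(-1\right) = 3 \left(-18\right) \left(-1\right) = \left(-54\right) \left(-1\right) = 54$)
$-25 + P \left(-55\right) = -25 + 54 \left(-55\right) = -25 - 2970 = -2995$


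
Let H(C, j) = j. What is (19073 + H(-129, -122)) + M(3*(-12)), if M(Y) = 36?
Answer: 18987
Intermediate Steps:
(19073 + H(-129, -122)) + M(3*(-12)) = (19073 - 122) + 36 = 18951 + 36 = 18987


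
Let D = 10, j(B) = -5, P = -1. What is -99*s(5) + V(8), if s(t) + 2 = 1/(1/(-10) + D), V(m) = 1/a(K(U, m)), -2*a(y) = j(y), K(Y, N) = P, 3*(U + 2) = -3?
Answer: 942/5 ≈ 188.40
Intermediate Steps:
U = -3 (U = -2 + (⅓)*(-3) = -2 - 1 = -3)
K(Y, N) = -1
a(y) = 5/2 (a(y) = -½*(-5) = 5/2)
V(m) = ⅖ (V(m) = 1/(5/2) = ⅖)
s(t) = -188/99 (s(t) = -2 + 1/(1/(-10) + 10) = -2 + 1/(-⅒ + 10) = -2 + 1/(99/10) = -2 + 10/99 = -188/99)
-99*s(5) + V(8) = -99*(-188/99) + ⅖ = 188 + ⅖ = 942/5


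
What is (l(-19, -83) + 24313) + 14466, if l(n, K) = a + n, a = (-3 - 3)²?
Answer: 38796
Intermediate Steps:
a = 36 (a = (-6)² = 36)
l(n, K) = 36 + n
(l(-19, -83) + 24313) + 14466 = ((36 - 19) + 24313) + 14466 = (17 + 24313) + 14466 = 24330 + 14466 = 38796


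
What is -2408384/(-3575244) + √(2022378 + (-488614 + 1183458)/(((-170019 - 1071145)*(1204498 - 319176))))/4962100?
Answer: 602096/893811 + √152617102217804919238093470790/1363125831204194200 ≈ 0.67391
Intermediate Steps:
-2408384/(-3575244) + √(2022378 + (-488614 + 1183458)/(((-170019 - 1071145)*(1204498 - 319176))))/4962100 = -2408384*(-1/3575244) + √(2022378 + 694844/((-1241164*885322)))*(1/4962100) = 602096/893811 + √(2022378 + 694844/(-1098829794808))*(1/4962100) = 602096/893811 + √(2022378 + 694844*(-1/1098829794808))*(1/4962100) = 602096/893811 + √(2022378 - 173711/274707448702)*(1/4962100) = 602096/893811 + √(555562300690879645/274707448702)*(1/4962100) = 602096/893811 + (√152617102217804919238093470790/274707448702)*(1/4962100) = 602096/893811 + √152617102217804919238093470790/1363125831204194200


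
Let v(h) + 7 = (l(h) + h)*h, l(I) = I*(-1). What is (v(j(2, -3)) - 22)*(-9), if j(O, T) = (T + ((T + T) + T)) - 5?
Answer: 261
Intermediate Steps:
l(I) = -I
j(O, T) = -5 + 4*T (j(O, T) = (T + (2*T + T)) - 5 = (T + 3*T) - 5 = 4*T - 5 = -5 + 4*T)
v(h) = -7 (v(h) = -7 + (-h + h)*h = -7 + 0*h = -7 + 0 = -7)
(v(j(2, -3)) - 22)*(-9) = (-7 - 22)*(-9) = -29*(-9) = 261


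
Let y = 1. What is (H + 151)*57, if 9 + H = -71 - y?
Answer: 3990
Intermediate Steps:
H = -81 (H = -9 + (-71 - 1*1) = -9 + (-71 - 1) = -9 - 72 = -81)
(H + 151)*57 = (-81 + 151)*57 = 70*57 = 3990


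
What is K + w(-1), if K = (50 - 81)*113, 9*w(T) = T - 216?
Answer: -31744/9 ≈ -3527.1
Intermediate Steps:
w(T) = -24 + T/9 (w(T) = (T - 216)/9 = (-216 + T)/9 = -24 + T/9)
K = -3503 (K = -31*113 = -3503)
K + w(-1) = -3503 + (-24 + (⅑)*(-1)) = -3503 + (-24 - ⅑) = -3503 - 217/9 = -31744/9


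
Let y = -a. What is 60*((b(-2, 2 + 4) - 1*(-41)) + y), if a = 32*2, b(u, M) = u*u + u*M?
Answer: -1860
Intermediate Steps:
b(u, M) = u² + M*u
a = 64
y = -64 (y = -1*64 = -64)
60*((b(-2, 2 + 4) - 1*(-41)) + y) = 60*((-2*((2 + 4) - 2) - 1*(-41)) - 64) = 60*((-2*(6 - 2) + 41) - 64) = 60*((-2*4 + 41) - 64) = 60*((-8 + 41) - 64) = 60*(33 - 64) = 60*(-31) = -1860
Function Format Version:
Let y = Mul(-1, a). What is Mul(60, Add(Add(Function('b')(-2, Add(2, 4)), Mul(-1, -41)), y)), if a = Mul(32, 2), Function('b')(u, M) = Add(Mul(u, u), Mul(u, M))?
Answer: -1860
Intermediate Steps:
Function('b')(u, M) = Add(Pow(u, 2), Mul(M, u))
a = 64
y = -64 (y = Mul(-1, 64) = -64)
Mul(60, Add(Add(Function('b')(-2, Add(2, 4)), Mul(-1, -41)), y)) = Mul(60, Add(Add(Mul(-2, Add(Add(2, 4), -2)), Mul(-1, -41)), -64)) = Mul(60, Add(Add(Mul(-2, Add(6, -2)), 41), -64)) = Mul(60, Add(Add(Mul(-2, 4), 41), -64)) = Mul(60, Add(Add(-8, 41), -64)) = Mul(60, Add(33, -64)) = Mul(60, -31) = -1860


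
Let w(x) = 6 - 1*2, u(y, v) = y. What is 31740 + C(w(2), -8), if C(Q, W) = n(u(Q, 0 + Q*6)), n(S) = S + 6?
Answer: 31750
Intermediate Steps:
n(S) = 6 + S
w(x) = 4 (w(x) = 6 - 2 = 4)
C(Q, W) = 6 + Q
31740 + C(w(2), -8) = 31740 + (6 + 4) = 31740 + 10 = 31750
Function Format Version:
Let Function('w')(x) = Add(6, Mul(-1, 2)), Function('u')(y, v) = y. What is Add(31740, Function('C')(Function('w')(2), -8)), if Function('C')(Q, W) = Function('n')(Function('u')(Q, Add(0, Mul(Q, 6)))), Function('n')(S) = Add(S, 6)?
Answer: 31750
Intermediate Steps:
Function('n')(S) = Add(6, S)
Function('w')(x) = 4 (Function('w')(x) = Add(6, -2) = 4)
Function('C')(Q, W) = Add(6, Q)
Add(31740, Function('C')(Function('w')(2), -8)) = Add(31740, Add(6, 4)) = Add(31740, 10) = 31750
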